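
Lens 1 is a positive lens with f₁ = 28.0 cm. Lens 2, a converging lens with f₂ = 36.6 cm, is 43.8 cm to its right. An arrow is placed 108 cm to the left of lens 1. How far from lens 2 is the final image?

7.18 cm

Lens 1: 1/d_i1 = 1/f₁ − 1/d_o1 = 1/(28.0) − 1/(108) = 0.02646, so d_i1 = 37.80 cm.
The intermediate image is 37.80 cm to the right of lens 1, which is 43.8 − (37.80) = 6.000 cm to the left of lens 2, so d_o2 = +6.000 cm.
Lens 2: 1/d_i2 = 1/f₂ − 1/d_o2 = 1/(36.6) − 1/(6.000) = -0.1393, so d_i2 = -7.18 cm.
The final image is virtual, 7.18 cm to the left of lens 2 (overall magnification ≈ -0.42).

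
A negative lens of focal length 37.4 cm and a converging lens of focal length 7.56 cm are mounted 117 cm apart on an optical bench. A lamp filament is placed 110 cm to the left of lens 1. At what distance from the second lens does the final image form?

7.98 cm

Lens 1 is diverging, so f₁ = −37.4 cm.
Lens 1: 1/d_i1 = 1/f₁ − 1/d_o1 = 1/(-37.4) − 1/(110) = -0.03583, so d_i1 = -27.91 cm.
The intermediate image is 27.91 cm to the left of lens 1 (virtual), which is 117 − (-27.91) = 144.9 cm to the left of lens 2, so d_o2 = +144.9 cm.
Lens 2: 1/d_i2 = 1/f₂ − 1/d_o2 = 1/(7.56) − 1/(144.9) = 0.1254, so d_i2 = 7.98 cm.
The final image is real, 7.98 cm to the right of lens 2 (overall magnification ≈ -0.014).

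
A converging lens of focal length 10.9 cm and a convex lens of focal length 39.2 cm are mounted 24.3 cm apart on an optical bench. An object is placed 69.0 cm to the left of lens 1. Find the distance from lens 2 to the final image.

Lens 1: 1/d_i1 = 1/f₁ − 1/d_o1 = 1/(10.9) − 1/(69.0) = 0.07725, so d_i1 = 12.94 cm.
The intermediate image is 12.94 cm to the right of lens 1, which is 24.3 − (12.94) = 11.36 cm to the left of lens 2, so d_o2 = +11.36 cm.
Lens 2: 1/d_i2 = 1/f₂ − 1/d_o2 = 1/(39.2) − 1/(11.36) = -0.06252, so d_i2 = -16.0 cm.
The final image is virtual, 16.0 cm to the left of lens 2 (overall magnification ≈ -0.26).

16.0 cm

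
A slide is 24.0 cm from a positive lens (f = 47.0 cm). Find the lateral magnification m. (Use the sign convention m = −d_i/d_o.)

1/d_i = 1/f − 1/d_o = 1/(47.00) − 1/(24.0) = -0.02039, so d_i = -49.04 cm.
m = −d_i/d_o = −(-49.04)/(24.0) = +2.04.
The image is virtual, upright and enlarged, on the same side as the object.

m = +2.04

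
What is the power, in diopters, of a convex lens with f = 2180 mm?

f = 218 cm = 2.18 m.
P = 1/f = 1/(2.18 m) = +0.459 D.

P = +0.459 D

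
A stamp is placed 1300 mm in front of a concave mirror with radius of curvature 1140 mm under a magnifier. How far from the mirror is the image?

f = R/2 = 1140/2 = 570.0 mm.
Mirror equation: 1/s_i = 1/f − 1/s_o = 1/(570.0) − 1/(1300) = 0.001754 − 0.0007692 = 0.0009852, so s_i = 1020 mm.
The image is real, inverted and reduced, in front of the mirror.

1020 mm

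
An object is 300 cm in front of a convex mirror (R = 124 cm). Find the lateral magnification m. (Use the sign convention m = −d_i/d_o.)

m = +0.171

f = R/2 = 124/2 = 62.00 cm; for a convex mirror, f = -62.00 cm.
1/d_i = 1/f − 1/d_o = 1/(-62.00) − 1/(300) = -0.01946, so d_i = -51.38 cm.
m = −d_i/d_o = −(-51.38)/(300) = +0.171.
The image is virtual, upright and reduced, behind the mirror.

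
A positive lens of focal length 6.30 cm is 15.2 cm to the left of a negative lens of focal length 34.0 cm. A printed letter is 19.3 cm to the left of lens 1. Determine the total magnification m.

Lens 1: 1/d_i1 = 1/(6.30) − 1/(19.3) = 0.1069, so d_i1 = 9.353 cm; m₁ = −d_i1/d_o1 = -0.4846.
d_o2 = 15.2 − (9.353) = 5.847 cm.
f₂ = −34.0 cm (diverging).
Lens 2: 1/d_i2 = 1/(-34.0) − 1/(5.847) = -0.2004, so d_i2 = -4.989 cm; m₂ = −d_i2/d_o2 = +0.8533.
m = m₁·m₂ = (-0.4846)(+0.8533) = -0.414.

m = -0.414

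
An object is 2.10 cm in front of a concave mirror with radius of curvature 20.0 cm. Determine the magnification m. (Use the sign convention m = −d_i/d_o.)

f = R/2 = 20.0/2 = 10.00 cm.
1/d_i = 1/f − 1/d_o = 1/(10.00) − 1/(2.10) = -0.3762, so d_i = -2.658 cm.
m = −d_i/d_o = −(-2.658)/(2.10) = +1.27.
The image is virtual, upright and enlarged, behind the mirror.

m = +1.27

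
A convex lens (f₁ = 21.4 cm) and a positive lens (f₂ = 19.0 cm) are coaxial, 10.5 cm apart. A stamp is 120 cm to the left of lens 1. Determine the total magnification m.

Lens 1: 1/d_i1 = 1/(21.4) − 1/(120) = 0.03840, so d_i1 = 26.04 cm; m₁ = −d_i1/d_o1 = -0.2170.
d_o2 = 10.5 − (26.04) = -15.54 cm (virtual object).
Lens 2: 1/d_i2 = 1/(19.0) − 1/(-15.54) = 0.1170, so d_i2 = 8.548 cm; m₂ = −d_i2/d_o2 = +0.5501.
m = m₁·m₂ = (-0.2170)(+0.5501) = -0.119.

m = -0.119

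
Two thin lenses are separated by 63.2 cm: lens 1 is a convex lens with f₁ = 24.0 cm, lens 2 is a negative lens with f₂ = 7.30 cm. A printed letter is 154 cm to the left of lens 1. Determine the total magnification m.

Lens 1: 1/d_i1 = 1/(24.0) − 1/(154) = 0.03517, so d_i1 = 28.43 cm; m₁ = −d_i1/d_o1 = -0.1846.
d_o2 = 63.2 − (28.43) = 34.77 cm.
f₂ = −7.30 cm (diverging).
Lens 2: 1/d_i2 = 1/(-7.30) − 1/(34.77) = -0.1657, so d_i2 = -6.033 cm; m₂ = −d_i2/d_o2 = +0.1735.
m = m₁·m₂ = (-0.1846)(+0.1735) = -0.0320.

m = -0.0320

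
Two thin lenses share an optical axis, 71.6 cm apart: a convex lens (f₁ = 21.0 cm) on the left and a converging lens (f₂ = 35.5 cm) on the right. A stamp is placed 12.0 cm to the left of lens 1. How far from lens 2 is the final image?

Lens 1: 1/d_i1 = 1/f₁ − 1/d_o1 = 1/(21.0) − 1/(12.0) = -0.03571, so d_i1 = -28.00 cm.
The intermediate image is 28.00 cm to the left of lens 1 (virtual), which is 71.6 − (-28.00) = 99.60 cm to the left of lens 2, so d_o2 = +99.60 cm.
Lens 2: 1/d_i2 = 1/f₂ − 1/d_o2 = 1/(35.5) − 1/(99.60) = 0.01813, so d_i2 = 55.2 cm.
The final image is real, 55.2 cm to the right of lens 2 (overall magnification ≈ -1.3).

55.2 cm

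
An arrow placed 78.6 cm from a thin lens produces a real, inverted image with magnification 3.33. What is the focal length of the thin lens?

f = 60.4 cm (converging)

m = −d_i/d_o ⇒ d_i = −m·d_o = −(-3.33)·(78.6) = 261.7 cm.
1/f = 1/d_o + 1/d_i = 1/(78.6) + 1/(261.7) = 0.01654, so f = 60.4 cm.
Since f is positive, the thin lens is converging.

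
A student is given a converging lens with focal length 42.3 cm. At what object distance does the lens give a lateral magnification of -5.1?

50.6 cm

m = −d_i/d_o ⇒ d_i = −m·d_o.
1/f = 1/d_o + 1/d_i = 1/d_o − 1/(m·d_o) = (1 − 1/m)/d_o, so d_o = f(1 − 1/m) = (42.30)(1 − 1/(-5.1)) = 50.6 cm.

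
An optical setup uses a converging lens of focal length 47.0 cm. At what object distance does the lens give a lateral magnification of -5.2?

m = −d_i/d_o ⇒ d_i = −m·d_o.
1/f = 1/d_o + 1/d_i = 1/d_o − 1/(m·d_o) = (1 − 1/m)/d_o, so d_o = f(1 − 1/m) = (47.00)(1 − 1/(-5.2)) = 56.0 cm.

56.0 cm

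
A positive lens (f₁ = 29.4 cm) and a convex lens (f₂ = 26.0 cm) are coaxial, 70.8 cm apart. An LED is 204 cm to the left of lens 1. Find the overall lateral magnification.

m = +0.419

Lens 1: 1/d_i1 = 1/(29.4) − 1/(204) = 0.02911, so d_i1 = 34.35 cm; m₁ = −d_i1/d_o1 = -0.1684.
d_o2 = 70.8 − (34.35) = 36.45 cm.
Lens 2: 1/d_i2 = 1/(26.0) − 1/(36.45) = 0.01103, so d_i2 = 90.69 cm; m₂ = −d_i2/d_o2 = -2.488.
m = m₁·m₂ = (-0.1684)(-2.488) = +0.419.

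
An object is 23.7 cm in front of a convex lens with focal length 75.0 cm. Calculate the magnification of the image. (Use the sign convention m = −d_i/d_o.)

1/d_i = 1/f − 1/d_o = 1/(75.00) − 1/(23.7) = -0.02886, so d_i = -34.65 cm.
m = −d_i/d_o = −(-34.65)/(23.7) = +1.46.
The image is virtual, upright and enlarged, on the same side as the object.

m = +1.46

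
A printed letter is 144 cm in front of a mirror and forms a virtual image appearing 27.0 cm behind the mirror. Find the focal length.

f = -33.2 cm (convex)

Virtual image ⇒ d_i = −27.0 cm.
1/f = 1/d_o + 1/d_i = 1/(144) + 1/(-27.0) = -0.03009, so f = -33.2 cm.
Since f is negative, the mirror is convex.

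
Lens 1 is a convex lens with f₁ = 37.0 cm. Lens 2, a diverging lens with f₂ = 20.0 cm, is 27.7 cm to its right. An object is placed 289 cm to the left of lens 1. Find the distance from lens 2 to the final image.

55.9 cm

Lens 1: 1/d_i1 = 1/f₁ − 1/d_o1 = 1/(37.0) − 1/(289) = 0.02357, so d_i1 = 42.43 cm.
The intermediate image is 42.43 cm to the right of lens 1, which lies 14.73 cm to the right of lens 2 — a virtual object — so d_o2 = −14.73 cm.
Lens 2 is diverging, so f₂ = −20.0 cm.
Lens 2: 1/d_i2 = 1/f₂ − 1/d_o2 = 1/(-20.0) − 1/(-14.73) = 0.01789, so d_i2 = 55.9 cm.
The final image is real, 55.9 cm to the right of lens 2 (overall magnification ≈ -0.56).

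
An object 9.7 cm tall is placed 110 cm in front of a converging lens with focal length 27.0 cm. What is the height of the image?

3.16 cm

1/d_i = 1/f − 1/d_o = 1/(27.00) − 1/(110) = 0.02795, so d_i = 35.78 cm.
m = −d_i/d_o = -0.3253.
|h_i| = |m|·h_o = 0.3253 × 9.7 = 3.16 cm. The image is real, inverted and reduced, on the far side of the lens.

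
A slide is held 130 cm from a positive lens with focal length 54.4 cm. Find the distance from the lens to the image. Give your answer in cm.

Thin-lens equation: 1/s_i = 1/f − 1/s_o = 1/(54.40) − 1/(130) = 0.01838 − 0.007692 = 0.01069, so s_i = 93.5 cm.
The image is real, inverted and reduced, on the far side of the lens.

93.5 cm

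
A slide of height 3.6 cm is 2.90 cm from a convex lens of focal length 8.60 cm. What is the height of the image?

1/d_i = 1/f − 1/d_o = 1/(8.600) − 1/(2.90) = -0.2285, so d_i = -4.375 cm.
m = −d_i/d_o = +1.509.
|h_i| = |m|·h_o = 1.509 × 3.6 = 5.43 cm. The image is virtual, upright and enlarged, on the same side as the object.

5.43 cm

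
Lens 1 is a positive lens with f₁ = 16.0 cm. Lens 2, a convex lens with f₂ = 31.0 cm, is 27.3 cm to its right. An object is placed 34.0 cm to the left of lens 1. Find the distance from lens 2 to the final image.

Lens 1: 1/d_i1 = 1/f₁ − 1/d_o1 = 1/(16.0) − 1/(34.0) = 0.03309, so d_i1 = 30.22 cm.
The intermediate image is 30.22 cm to the right of lens 1, which lies 2.920 cm to the right of lens 2 — a virtual object — so d_o2 = −2.920 cm.
Lens 2: 1/d_i2 = 1/f₂ − 1/d_o2 = 1/(31.0) − 1/(-2.920) = 0.3747, so d_i2 = 2.67 cm.
The final image is real, 2.67 cm to the right of lens 2 (overall magnification ≈ -0.81).

2.67 cm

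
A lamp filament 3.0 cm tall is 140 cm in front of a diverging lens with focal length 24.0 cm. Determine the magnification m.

For a diverging lens, f = -24.0 cm.
1/d_i = 1/f − 1/d_o = 1/(-24.00) − 1/(140) = -0.04881, so d_i = -20.49 cm.
m = −d_i/d_o = −(-20.49)/(140) = +0.146.
The image is virtual, upright and reduced, on the same side as the object.

m = +0.146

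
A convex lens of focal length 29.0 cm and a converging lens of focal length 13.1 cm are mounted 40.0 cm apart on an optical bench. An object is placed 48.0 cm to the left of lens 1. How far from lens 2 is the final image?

Lens 1: 1/d_i1 = 1/f₁ − 1/d_o1 = 1/(29.0) − 1/(48.0) = 0.01365, so d_i1 = 73.26 cm.
The intermediate image is 73.26 cm to the right of lens 1, which lies 33.26 cm to the right of lens 2 — a virtual object — so d_o2 = −33.26 cm.
Lens 2: 1/d_i2 = 1/f₂ − 1/d_o2 = 1/(13.1) − 1/(-33.26) = 0.1064, so d_i2 = 9.40 cm.
The final image is real, 9.40 cm to the right of lens 2 (overall magnification ≈ -0.43).

9.40 cm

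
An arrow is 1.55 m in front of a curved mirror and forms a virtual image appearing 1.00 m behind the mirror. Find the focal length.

f = -2.82 m (convex)

Virtual image ⇒ d_i = −1.00 m.
1/f = 1/d_o + 1/d_i = 1/(1.55) + 1/(-1.00) = -0.3548, so f = -2.82 m.
Since f is negative, the curved mirror is convex.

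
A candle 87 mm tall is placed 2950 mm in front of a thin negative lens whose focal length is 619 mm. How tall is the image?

For a negative lens, f = -619 mm.
1/d_i = 1/f − 1/d_o = 1/(-619.0) − 1/(2950) = -0.001954, so d_i = -511.6 mm.
m = −d_i/d_o = +0.1734.
|h_i| = |m|·h_o = 0.1734 × 87 = 15.1 mm. The image is virtual, upright and reduced, on the same side as the object.

15.1 mm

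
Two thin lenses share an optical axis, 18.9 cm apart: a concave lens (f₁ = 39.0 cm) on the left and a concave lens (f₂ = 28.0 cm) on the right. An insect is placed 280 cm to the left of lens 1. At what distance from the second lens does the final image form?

Lens 1 is diverging, so f₁ = −39.0 cm.
Lens 1: 1/d_i1 = 1/f₁ − 1/d_o1 = 1/(-39.0) − 1/(280) = -0.02921, so d_i1 = -34.23 cm.
The intermediate image is 34.23 cm to the left of lens 1 (virtual), which is 18.9 − (-34.23) = 53.13 cm to the left of lens 2, so d_o2 = +53.13 cm.
Lens 2 is diverging, so f₂ = −28.0 cm.
Lens 2: 1/d_i2 = 1/f₂ − 1/d_o2 = 1/(-28.0) − 1/(53.13) = -0.05454, so d_i2 = -18.3 cm.
The final image is virtual, 18.3 cm to the left of lens 2 (overall magnification ≈ 0.042).

18.3 cm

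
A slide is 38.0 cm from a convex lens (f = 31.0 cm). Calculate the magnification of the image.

1/d_i = 1/f − 1/d_o = 1/(31.00) − 1/(38.0) = 0.005942, so d_i = 168.3 cm.
m = −d_i/d_o = −(168.3)/(38.0) = -4.43.
The image is real, inverted and enlarged, on the far side of the lens.

m = -4.43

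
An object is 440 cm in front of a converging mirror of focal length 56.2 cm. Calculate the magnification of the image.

1/d_i = 1/f − 1/d_o = 1/(56.20) − 1/(440) = 0.01552, so d_i = 64.43 cm.
m = −d_i/d_o = −(64.43)/(440) = -0.146.
The image is real, inverted and reduced, in front of the mirror.

m = -0.146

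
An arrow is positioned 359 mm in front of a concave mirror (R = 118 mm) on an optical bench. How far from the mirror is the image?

f = R/2 = 118/2 = 59.00 mm.
Mirror equation: 1/d_i = 1/f − 1/d_o = 1/(59.00) − 1/(359) = 0.01695 − 0.002786 = 0.01416, so d_i = 70.6 mm.
The image is real, inverted and reduced, in front of the mirror.

70.6 mm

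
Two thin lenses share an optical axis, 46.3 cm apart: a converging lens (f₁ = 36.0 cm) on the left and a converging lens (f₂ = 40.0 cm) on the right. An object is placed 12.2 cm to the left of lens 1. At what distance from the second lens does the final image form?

105 cm

Lens 1: 1/d_i1 = 1/f₁ − 1/d_o1 = 1/(36.0) − 1/(12.2) = -0.05419, so d_i1 = -18.45 cm.
The intermediate image is 18.45 cm to the left of lens 1 (virtual), which is 46.3 − (-18.45) = 64.75 cm to the left of lens 2, so d_o2 = +64.75 cm.
Lens 2: 1/d_i2 = 1/f₂ − 1/d_o2 = 1/(40.0) − 1/(64.75) = 0.009556, so d_i2 = 105 cm.
The final image is real, 105 cm to the right of lens 2 (overall magnification ≈ -2.4).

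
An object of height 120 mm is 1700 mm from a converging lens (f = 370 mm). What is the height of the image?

1/d_i = 1/f − 1/d_o = 1/(370.0) − 1/(1700) = 0.002114, so d_i = 472.9 mm.
m = −d_i/d_o = -0.2782.
|h_i| = |m|·h_o = 0.2782 × 120 = 33.4 mm. The image is real, inverted and reduced, on the far side of the lens.

33.4 mm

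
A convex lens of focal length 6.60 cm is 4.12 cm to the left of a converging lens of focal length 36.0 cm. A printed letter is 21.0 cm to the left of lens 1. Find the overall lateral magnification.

m = -0.398

Lens 1: 1/d_i1 = 1/(6.60) − 1/(21.0) = 0.1039, so d_i1 = 9.625 cm; m₁ = −d_i1/d_o1 = -0.4583.
d_o2 = 4.12 − (9.625) = -5.505 cm (virtual object).
Lens 2: 1/d_i2 = 1/(36.0) − 1/(-5.505) = 0.2094, so d_i2 = 4.775 cm; m₂ = −d_i2/d_o2 = +0.8674.
m = m₁·m₂ = (-0.4583)(+0.8674) = -0.398.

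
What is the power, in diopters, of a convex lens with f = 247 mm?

f = 24.7 cm = 0.247 m.
P = 1/f = 1/(0.247 m) = +4.05 D.

P = +4.05 D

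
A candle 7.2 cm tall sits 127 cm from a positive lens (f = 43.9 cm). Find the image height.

1/d_i = 1/f − 1/d_o = 1/(43.90) − 1/(127) = 0.01491, so d_i = 67.09 cm.
m = −d_i/d_o = -0.5283.
|h_i| = |m|·h_o = 0.5283 × 7.2 = 3.80 cm. The image is real, inverted and reduced, on the far side of the lens.

3.80 cm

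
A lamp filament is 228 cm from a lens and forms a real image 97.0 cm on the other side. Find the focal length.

Real image ⇒ d_i = +97.0 cm.
1/f = 1/d_o + 1/d_i = 1/(228) + 1/(97.0) = 0.01470, so f = 68.0 cm.
Since f is positive, the lens is converging.

f = 68.0 cm (converging)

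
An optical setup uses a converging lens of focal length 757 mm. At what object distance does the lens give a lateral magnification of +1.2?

126 mm

m = −d_i/d_o ⇒ d_i = −m·d_o.
1/f = 1/d_o + 1/d_i = 1/d_o − 1/(m·d_o) = (1 − 1/m)/d_o, so d_o = f(1 − 1/m) = (757.0)(1 − 1/(+1.2)) = 126 mm.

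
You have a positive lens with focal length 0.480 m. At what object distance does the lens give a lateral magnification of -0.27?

2.26 m

m = −d_i/d_o ⇒ d_i = −m·d_o.
1/f = 1/d_o + 1/d_i = 1/d_o − 1/(m·d_o) = (1 − 1/m)/d_o, so d_o = f(1 − 1/m) = (0.4800)(1 − 1/(-0.27)) = 2.26 m.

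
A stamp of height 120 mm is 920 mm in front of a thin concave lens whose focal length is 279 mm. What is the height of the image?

For a concave lens, f = -279 mm.
1/d_i = 1/f − 1/d_o = 1/(-279.0) − 1/(920) = -0.004671, so d_i = -214.1 mm.
m = −d_i/d_o = +0.2327.
|h_i| = |m|·h_o = 0.2327 × 120 = 27.9 mm. The image is virtual, upright and reduced, on the same side as the object.

27.9 mm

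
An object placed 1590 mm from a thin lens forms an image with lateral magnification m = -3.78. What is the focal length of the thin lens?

m = −d_i/d_o ⇒ d_i = −m·d_o = −(-3.78)·(1590) = 6010 mm.
1/f = 1/d_o + 1/d_i = 1/(1590) + 1/(6010) = 0.0007953, so f = 1260 mm.
Since f is positive, the thin lens is converging.

f = 1260 mm (converging)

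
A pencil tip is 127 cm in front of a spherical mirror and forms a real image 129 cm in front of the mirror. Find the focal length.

f = 64.0 cm (concave)

Real image ⇒ d_i = +129 cm.
1/f = 1/d_o + 1/d_i = 1/(127) + 1/(129) = 0.01563, so f = 64.0 cm.
Since f is positive, the spherical mirror is concave.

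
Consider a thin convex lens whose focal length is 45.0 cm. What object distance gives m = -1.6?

m = −d_i/d_o ⇒ d_i = −m·d_o.
1/f = 1/d_o + 1/d_i = 1/d_o − 1/(m·d_o) = (1 − 1/m)/d_o, so d_o = f(1 − 1/m) = (45.00)(1 − 1/(-1.6)) = 73.1 cm.

73.1 cm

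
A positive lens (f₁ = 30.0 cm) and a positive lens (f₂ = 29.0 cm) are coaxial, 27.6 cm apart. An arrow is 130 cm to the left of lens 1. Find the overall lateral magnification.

Lens 1: 1/d_i1 = 1/(30.0) − 1/(130) = 0.02564, so d_i1 = 39.00 cm; m₁ = −d_i1/d_o1 = -0.3000.
d_o2 = 27.6 − (39.00) = -11.40 cm (virtual object).
Lens 2: 1/d_i2 = 1/(29.0) − 1/(-11.40) = 0.1222, so d_i2 = 8.183 cm; m₂ = −d_i2/d_o2 = +0.7178.
m = m₁·m₂ = (-0.3000)(+0.7178) = -0.215.

m = -0.215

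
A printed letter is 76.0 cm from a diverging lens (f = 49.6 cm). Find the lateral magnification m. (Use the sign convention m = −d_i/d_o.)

m = +0.395

For a diverging lens, f = -49.6 cm.
1/d_i = 1/f − 1/d_o = 1/(-49.60) − 1/(76.0) = -0.03332, so d_i = -30.01 cm.
m = −d_i/d_o = −(-30.01)/(76.0) = +0.395.
The image is virtual, upright and reduced, on the same side as the object.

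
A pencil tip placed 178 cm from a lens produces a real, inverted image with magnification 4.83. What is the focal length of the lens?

m = −d_i/d_o ⇒ d_i = −m·d_o = −(-4.83)·(178) = 859.7 cm.
1/f = 1/d_o + 1/d_i = 1/(178) + 1/(859.7) = 0.006781, so f = 147 cm.
Since f is positive, the lens is converging.

f = 147 cm (converging)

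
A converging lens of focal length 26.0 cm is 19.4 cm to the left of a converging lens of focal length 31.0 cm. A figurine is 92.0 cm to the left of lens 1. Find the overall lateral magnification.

m = -0.255

Lens 1: 1/d_i1 = 1/(26.0) − 1/(92.0) = 0.02759, so d_i1 = 36.24 cm; m₁ = −d_i1/d_o1 = -0.3939.
d_o2 = 19.4 − (36.24) = -16.84 cm (virtual object).
Lens 2: 1/d_i2 = 1/(31.0) − 1/(-16.84) = 0.09164, so d_i2 = 10.91 cm; m₂ = −d_i2/d_o2 = +0.6480.
m = m₁·m₂ = (-0.3939)(+0.6480) = -0.255.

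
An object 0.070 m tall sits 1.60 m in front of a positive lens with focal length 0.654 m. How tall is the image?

1/d_i = 1/f − 1/d_o = 1/(0.6540) − 1/(1.60) = 0.9041, so d_i = 1.106 m.
m = −d_i/d_o = -0.6913.
|h_i| = |m|·h_o = 0.6913 × 0.070 = 0.0484 m. The image is real, inverted and reduced, on the far side of the lens.

0.0484 m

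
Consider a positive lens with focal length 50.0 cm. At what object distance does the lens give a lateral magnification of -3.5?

m = −d_i/d_o ⇒ d_i = −m·d_o.
1/f = 1/d_o + 1/d_i = 1/d_o − 1/(m·d_o) = (1 − 1/m)/d_o, so d_o = f(1 − 1/m) = (50.00)(1 − 1/(-3.5)) = 64.3 cm.

64.3 cm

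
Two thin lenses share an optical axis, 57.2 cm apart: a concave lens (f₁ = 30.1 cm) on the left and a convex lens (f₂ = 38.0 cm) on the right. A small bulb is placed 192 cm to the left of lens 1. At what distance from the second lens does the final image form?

69.9 cm

Lens 1 is diverging, so f₁ = −30.1 cm.
Lens 1: 1/d_i1 = 1/f₁ − 1/d_o1 = 1/(-30.1) − 1/(192) = -0.03843, so d_i1 = -26.02 cm.
The intermediate image is 26.02 cm to the left of lens 1 (virtual), which is 57.2 − (-26.02) = 83.22 cm to the left of lens 2, so d_o2 = +83.22 cm.
Lens 2: 1/d_i2 = 1/f₂ − 1/d_o2 = 1/(38.0) − 1/(83.22) = 0.01430, so d_i2 = 69.9 cm.
The final image is real, 69.9 cm to the right of lens 2 (overall magnification ≈ -0.11).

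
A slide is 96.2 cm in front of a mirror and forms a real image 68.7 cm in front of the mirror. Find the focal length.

f = 40.1 cm (concave)

Real image ⇒ d_i = +68.7 cm.
1/f = 1/d_o + 1/d_i = 1/(96.2) + 1/(68.7) = 0.02495, so f = 40.1 cm.
Since f is positive, the mirror is concave.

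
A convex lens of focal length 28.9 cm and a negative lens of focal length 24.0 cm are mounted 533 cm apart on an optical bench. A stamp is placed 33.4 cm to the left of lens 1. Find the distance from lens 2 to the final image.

Lens 1: 1/d_i1 = 1/f₁ − 1/d_o1 = 1/(28.9) − 1/(33.4) = 0.004662, so d_i1 = 214.5 cm.
The intermediate image is 214.5 cm to the right of lens 1, which is 533 − (214.5) = 318.5 cm to the left of lens 2, so d_o2 = +318.5 cm.
Lens 2 is diverging, so f₂ = −24.0 cm.
Lens 2: 1/d_i2 = 1/f₂ − 1/d_o2 = 1/(-24.0) − 1/(318.5) = -0.04481, so d_i2 = -22.3 cm.
The final image is virtual, 22.3 cm to the left of lens 2 (overall magnification ≈ -0.45).

22.3 cm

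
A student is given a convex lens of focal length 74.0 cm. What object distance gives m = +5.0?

m = −d_i/d_o ⇒ d_i = −m·d_o.
1/f = 1/d_o + 1/d_i = 1/d_o − 1/(m·d_o) = (1 − 1/m)/d_o, so d_o = f(1 − 1/m) = (74.00)(1 − 1/(+5.0)) = 59.2 cm.

59.2 cm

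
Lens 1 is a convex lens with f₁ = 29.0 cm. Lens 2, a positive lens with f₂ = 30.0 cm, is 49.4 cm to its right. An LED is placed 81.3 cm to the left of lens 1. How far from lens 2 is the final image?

5.05 cm

Lens 1: 1/d_i1 = 1/f₁ − 1/d_o1 = 1/(29.0) − 1/(81.3) = 0.02218, so d_i1 = 45.08 cm.
The intermediate image is 45.08 cm to the right of lens 1, which is 49.4 − (45.08) = 4.320 cm to the left of lens 2, so d_o2 = +4.320 cm.
Lens 2: 1/d_i2 = 1/f₂ − 1/d_o2 = 1/(30.0) − 1/(4.320) = -0.1981, so d_i2 = -5.05 cm.
The final image is virtual, 5.05 cm to the left of lens 2 (overall magnification ≈ -0.65).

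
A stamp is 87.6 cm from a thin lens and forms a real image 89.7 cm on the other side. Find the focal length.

Real image ⇒ d_i = +89.7 cm.
1/f = 1/d_o + 1/d_i = 1/(87.6) + 1/(89.7) = 0.02256, so f = 44.3 cm.
Since f is positive, the thin lens is converging.

f = 44.3 cm (converging)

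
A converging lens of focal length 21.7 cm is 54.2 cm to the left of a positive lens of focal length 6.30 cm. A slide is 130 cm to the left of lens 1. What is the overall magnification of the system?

Lens 1: 1/d_i1 = 1/(21.7) − 1/(130) = 0.03839, so d_i1 = 26.05 cm; m₁ = −d_i1/d_o1 = -0.2004.
d_o2 = 54.2 − (26.05) = 28.15 cm.
Lens 2: 1/d_i2 = 1/(6.30) − 1/(28.15) = 0.1232, so d_i2 = 8.116 cm; m₂ = −d_i2/d_o2 = -0.2883.
m = m₁·m₂ = (-0.2004)(-0.2883) = +0.0578.

m = +0.0578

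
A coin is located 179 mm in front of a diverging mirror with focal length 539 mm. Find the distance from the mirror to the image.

134 mm

For a diverging mirror, f = -539 mm.
Mirror equation: 1/d_i = 1/f − 1/d_o = 1/(-539.0) − 1/(179) = -0.001855 − 0.005587 = -0.007442, so d_i = -134 mm.
The image is virtual, upright and reduced, behind the mirror.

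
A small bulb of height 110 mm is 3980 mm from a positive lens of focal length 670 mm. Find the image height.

1/d_i = 1/f − 1/d_o = 1/(670.0) − 1/(3980) = 0.001241, so d_i = 805.6 mm.
m = −d_i/d_o = -0.2024.
|h_i| = |m|·h_o = 0.2024 × 110 = 22.3 mm. The image is real, inverted and reduced, on the far side of the lens.

22.3 mm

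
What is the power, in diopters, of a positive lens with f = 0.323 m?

P = 1/f = 1/(0.323 m) = +3.10 D.

P = +3.10 D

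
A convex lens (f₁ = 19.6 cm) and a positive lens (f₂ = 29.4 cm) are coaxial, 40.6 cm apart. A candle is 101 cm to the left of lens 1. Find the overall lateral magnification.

m = -0.540

Lens 1: 1/d_i1 = 1/(19.6) − 1/(101) = 0.04112, so d_i1 = 24.32 cm; m₁ = −d_i1/d_o1 = -0.2408.
d_o2 = 40.6 − (24.32) = 16.28 cm.
Lens 2: 1/d_i2 = 1/(29.4) − 1/(16.28) = -0.02741, so d_i2 = -36.48 cm; m₂ = −d_i2/d_o2 = +2.241.
m = m₁·m₂ = (-0.2408)(+2.241) = -0.540.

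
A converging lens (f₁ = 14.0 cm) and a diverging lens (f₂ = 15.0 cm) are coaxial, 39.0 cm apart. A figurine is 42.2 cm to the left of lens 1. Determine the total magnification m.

Lens 1: 1/d_i1 = 1/(14.0) − 1/(42.2) = 0.04773, so d_i1 = 20.95 cm; m₁ = −d_i1/d_o1 = -0.4964.
d_o2 = 39.0 − (20.95) = 18.05 cm.
f₂ = −15.0 cm (diverging).
Lens 2: 1/d_i2 = 1/(-15.0) − 1/(18.05) = -0.1221, so d_i2 = -8.192 cm; m₂ = −d_i2/d_o2 = +0.4539.
m = m₁·m₂ = (-0.4964)(+0.4539) = -0.225.

m = -0.225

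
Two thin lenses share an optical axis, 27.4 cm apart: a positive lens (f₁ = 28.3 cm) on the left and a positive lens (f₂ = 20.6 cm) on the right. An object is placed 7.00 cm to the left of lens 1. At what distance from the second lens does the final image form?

47.0 cm

Lens 1: 1/d_i1 = 1/f₁ − 1/d_o1 = 1/(28.3) − 1/(7.00) = -0.1075, so d_i1 = -9.300 cm.
The intermediate image is 9.300 cm to the left of lens 1 (virtual), which is 27.4 − (-9.300) = 36.70 cm to the left of lens 2, so d_o2 = +36.70 cm.
Lens 2: 1/d_i2 = 1/f₂ − 1/d_o2 = 1/(20.6) − 1/(36.70) = 0.02130, so d_i2 = 47.0 cm.
The final image is real, 47.0 cm to the right of lens 2 (overall magnification ≈ -1.7).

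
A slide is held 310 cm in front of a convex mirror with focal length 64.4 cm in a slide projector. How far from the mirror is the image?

For a convex mirror, f = -64.4 cm.
Mirror equation: 1/s_i = 1/f − 1/s_o = 1/(-64.40) − 1/(310) = -0.01553 − 0.003226 = -0.01875, so s_i = -53.3 cm.
The image is virtual, upright and reduced, behind the mirror.

53.3 cm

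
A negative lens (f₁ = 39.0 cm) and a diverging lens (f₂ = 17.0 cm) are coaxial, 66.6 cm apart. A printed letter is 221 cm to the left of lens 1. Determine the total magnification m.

m = +0.0218

f₁ = −39.0 cm (diverging).
Lens 1: 1/d_i1 = 1/(-39.0) − 1/(221) = -0.03017, so d_i1 = -33.15 cm; m₁ = −d_i1/d_o1 = +0.1500.
d_o2 = 66.6 − (-33.15) = 99.75 cm.
f₂ = −17.0 cm (diverging).
Lens 2: 1/d_i2 = 1/(-17.0) − 1/(99.75) = -0.06885, so d_i2 = -14.52 cm; m₂ = −d_i2/d_o2 = +0.1456.
m = m₁·m₂ = (+0.1500)(+0.1456) = +0.0218.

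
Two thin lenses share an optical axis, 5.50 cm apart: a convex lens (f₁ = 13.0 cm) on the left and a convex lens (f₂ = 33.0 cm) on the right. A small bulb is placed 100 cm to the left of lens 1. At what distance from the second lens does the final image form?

Lens 1: 1/d_i1 = 1/f₁ − 1/d_o1 = 1/(13.0) − 1/(100) = 0.06692, so d_i1 = 14.94 cm.
The intermediate image is 14.94 cm to the right of lens 1, which lies 9.440 cm to the right of lens 2 — a virtual object — so d_o2 = −9.440 cm.
Lens 2: 1/d_i2 = 1/f₂ − 1/d_o2 = 1/(33.0) − 1/(-9.440) = 0.1362, so d_i2 = 7.34 cm.
The final image is real, 7.34 cm to the right of lens 2 (overall magnification ≈ -0.12).

7.34 cm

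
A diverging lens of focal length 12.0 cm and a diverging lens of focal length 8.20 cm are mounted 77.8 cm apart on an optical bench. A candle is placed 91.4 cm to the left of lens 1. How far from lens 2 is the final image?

7.50 cm

Lens 1 is diverging, so f₁ = −12.0 cm.
Lens 1: 1/d_i1 = 1/f₁ − 1/d_o1 = 1/(-12.0) − 1/(91.4) = -0.09427, so d_i1 = -10.61 cm.
The intermediate image is 10.61 cm to the left of lens 1 (virtual), which is 77.8 − (-10.61) = 88.41 cm to the left of lens 2, so d_o2 = +88.41 cm.
Lens 2 is diverging, so f₂ = −8.20 cm.
Lens 2: 1/d_i2 = 1/f₂ − 1/d_o2 = 1/(-8.20) − 1/(88.41) = -0.1333, so d_i2 = -7.50 cm.
The final image is virtual, 7.50 cm to the left of lens 2 (overall magnification ≈ 0.0099).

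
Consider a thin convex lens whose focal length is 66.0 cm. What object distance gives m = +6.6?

56.0 cm

m = −d_i/d_o ⇒ d_i = −m·d_o.
1/f = 1/d_o + 1/d_i = 1/d_o − 1/(m·d_o) = (1 − 1/m)/d_o, so d_o = f(1 − 1/m) = (66.00)(1 − 1/(+6.6)) = 56.0 cm.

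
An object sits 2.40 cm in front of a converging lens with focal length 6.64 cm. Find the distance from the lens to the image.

Thin-lens equation: 1/v = 1/f − 1/u = 1/(6.640) − 1/(2.40) = 0.1506 − 0.4167 = -0.2661, so v = -3.76 cm.
The image is virtual, upright and enlarged, on the same side as the object.

3.76 cm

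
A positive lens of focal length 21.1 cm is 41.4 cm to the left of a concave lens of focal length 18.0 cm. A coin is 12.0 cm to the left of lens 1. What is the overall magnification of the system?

Lens 1: 1/d_i1 = 1/(21.1) − 1/(12.0) = -0.03594, so d_i1 = -27.82 cm; m₁ = −d_i1/d_o1 = +2.318.
d_o2 = 41.4 − (-27.82) = 69.22 cm.
f₂ = −18.0 cm (diverging).
Lens 2: 1/d_i2 = 1/(-18.0) − 1/(69.22) = -0.07000, so d_i2 = -14.29 cm; m₂ = −d_i2/d_o2 = +0.2064.
m = m₁·m₂ = (+2.318)(+0.2064) = +0.478.

m = +0.478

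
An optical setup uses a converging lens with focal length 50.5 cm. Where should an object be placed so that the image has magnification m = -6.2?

m = −d_i/d_o ⇒ d_i = −m·d_o.
1/f = 1/d_o + 1/d_i = 1/d_o − 1/(m·d_o) = (1 − 1/m)/d_o, so d_o = f(1 − 1/m) = (50.50)(1 − 1/(-6.2)) = 58.6 cm.

58.6 cm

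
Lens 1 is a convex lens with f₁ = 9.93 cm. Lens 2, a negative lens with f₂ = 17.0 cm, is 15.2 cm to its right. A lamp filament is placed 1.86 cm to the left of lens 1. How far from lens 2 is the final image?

8.62 cm

Lens 1: 1/d_i1 = 1/f₁ − 1/d_o1 = 1/(9.93) − 1/(1.86) = -0.4369, so d_i1 = -2.289 cm.
The intermediate image is 2.289 cm to the left of lens 1 (virtual), which is 15.2 − (-2.289) = 17.49 cm to the left of lens 2, so d_o2 = +17.49 cm.
Lens 2 is diverging, so f₂ = −17.0 cm.
Lens 2: 1/d_i2 = 1/f₂ − 1/d_o2 = 1/(-17.0) − 1/(17.49) = -0.1160, so d_i2 = -8.62 cm.
The final image is virtual, 8.62 cm to the left of lens 2 (overall magnification ≈ 0.61).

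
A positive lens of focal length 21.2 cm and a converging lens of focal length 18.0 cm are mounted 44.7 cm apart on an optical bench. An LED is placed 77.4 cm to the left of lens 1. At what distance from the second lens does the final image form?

Lens 1: 1/d_i1 = 1/f₁ − 1/d_o1 = 1/(21.2) − 1/(77.4) = 0.03425, so d_i1 = 29.20 cm.
The intermediate image is 29.20 cm to the right of lens 1, which is 44.7 − (29.20) = 15.50 cm to the left of lens 2, so d_o2 = +15.50 cm.
Lens 2: 1/d_i2 = 1/f₂ − 1/d_o2 = 1/(18.0) − 1/(15.50) = -0.008961, so d_i2 = -112 cm.
The final image is virtual, 112 cm to the left of lens 2 (overall magnification ≈ -2.7).

112 cm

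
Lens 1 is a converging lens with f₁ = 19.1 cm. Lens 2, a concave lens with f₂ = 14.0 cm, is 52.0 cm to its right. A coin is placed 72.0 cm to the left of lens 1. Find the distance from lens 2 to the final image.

Lens 1: 1/d_i1 = 1/f₁ − 1/d_o1 = 1/(19.1) − 1/(72.0) = 0.03847, so d_i1 = 26.00 cm.
The intermediate image is 26.00 cm to the right of lens 1, which is 52.0 − (26.00) = 26.00 cm to the left of lens 2, so d_o2 = +26.00 cm.
Lens 2 is diverging, so f₂ = −14.0 cm.
Lens 2: 1/d_i2 = 1/f₂ − 1/d_o2 = 1/(-14.0) − 1/(26.00) = -0.1099, so d_i2 = -9.10 cm.
The final image is virtual, 9.10 cm to the left of lens 2 (overall magnification ≈ -0.13).

9.10 cm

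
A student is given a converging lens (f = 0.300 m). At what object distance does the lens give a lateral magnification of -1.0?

m = −d_i/d_o ⇒ d_i = −m·d_o.
1/f = 1/d_o + 1/d_i = 1/d_o − 1/(m·d_o) = (1 − 1/m)/d_o, so d_o = f(1 − 1/m) = (0.3000)(1 − 1/(-1.0)) = 0.600 m.

0.600 m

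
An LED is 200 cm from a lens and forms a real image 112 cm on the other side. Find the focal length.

f = 71.8 cm (converging)

Real image ⇒ d_i = +112 cm.
1/f = 1/d_o + 1/d_i = 1/(200) + 1/(112) = 0.01393, so f = 71.8 cm.
Since f is positive, the lens is converging.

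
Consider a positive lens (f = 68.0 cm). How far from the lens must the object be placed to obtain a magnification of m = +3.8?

50.1 cm

m = −d_i/d_o ⇒ d_i = −m·d_o.
1/f = 1/d_o + 1/d_i = 1/d_o − 1/(m·d_o) = (1 − 1/m)/d_o, so d_o = f(1 − 1/m) = (68.00)(1 − 1/(+3.8)) = 50.1 cm.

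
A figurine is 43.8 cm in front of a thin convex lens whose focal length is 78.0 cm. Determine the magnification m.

m = +2.28

1/d_i = 1/f − 1/d_o = 1/(78.00) − 1/(43.8) = -0.01001, so d_i = -99.89 cm.
m = −d_i/d_o = −(-99.89)/(43.8) = +2.28.
The image is virtual, upright and enlarged, on the same side as the object.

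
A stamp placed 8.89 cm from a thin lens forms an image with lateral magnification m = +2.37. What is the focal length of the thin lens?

m = −d_i/d_o ⇒ d_i = −m·d_o = −(+2.37)·(8.89) = -21.07 cm.
1/f = 1/d_o + 1/d_i = 1/(8.89) + 1/(-21.07) = 0.06503, so f = 15.4 cm.
Since f is positive, the thin lens is converging.

f = 15.4 cm (converging)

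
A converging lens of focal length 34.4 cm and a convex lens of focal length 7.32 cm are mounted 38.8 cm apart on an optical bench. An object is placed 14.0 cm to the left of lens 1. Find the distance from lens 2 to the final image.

8.29 cm

Lens 1: 1/d_i1 = 1/f₁ − 1/d_o1 = 1/(34.4) − 1/(14.0) = -0.04236, so d_i1 = -23.61 cm.
The intermediate image is 23.61 cm to the left of lens 1 (virtual), which is 38.8 − (-23.61) = 62.41 cm to the left of lens 2, so d_o2 = +62.41 cm.
Lens 2: 1/d_i2 = 1/f₂ − 1/d_o2 = 1/(7.32) − 1/(62.41) = 0.1206, so d_i2 = 8.29 cm.
The final image is real, 8.29 cm to the right of lens 2 (overall magnification ≈ -0.22).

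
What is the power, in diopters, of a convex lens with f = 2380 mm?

f = 238 cm = 2.38 m.
P = 1/f = 1/(2.38 m) = +0.420 D.

P = +0.420 D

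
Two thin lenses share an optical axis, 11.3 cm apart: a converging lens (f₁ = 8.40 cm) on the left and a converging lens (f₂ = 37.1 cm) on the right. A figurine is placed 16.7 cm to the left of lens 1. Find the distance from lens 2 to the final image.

4.87 cm

Lens 1: 1/d_i1 = 1/f₁ − 1/d_o1 = 1/(8.40) − 1/(16.7) = 0.05917, so d_i1 = 16.90 cm.
The intermediate image is 16.90 cm to the right of lens 1, which lies 5.600 cm to the right of lens 2 — a virtual object — so d_o2 = −5.600 cm.
Lens 2: 1/d_i2 = 1/f₂ − 1/d_o2 = 1/(37.1) − 1/(-5.600) = 0.2055, so d_i2 = 4.87 cm.
The final image is real, 4.87 cm to the right of lens 2 (overall magnification ≈ -0.88).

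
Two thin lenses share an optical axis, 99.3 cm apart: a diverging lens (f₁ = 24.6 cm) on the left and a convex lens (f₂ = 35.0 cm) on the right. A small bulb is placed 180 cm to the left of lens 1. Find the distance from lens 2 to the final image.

Lens 1 is diverging, so f₁ = −24.6 cm.
Lens 1: 1/d_i1 = 1/f₁ − 1/d_o1 = 1/(-24.6) − 1/(180) = -0.04621, so d_i1 = -21.64 cm.
The intermediate image is 21.64 cm to the left of lens 1 (virtual), which is 99.3 − (-21.64) = 120.9 cm to the left of lens 2, so d_o2 = +120.9 cm.
Lens 2: 1/d_i2 = 1/f₂ − 1/d_o2 = 1/(35.0) − 1/(120.9) = 0.02030, so d_i2 = 49.3 cm.
The final image is real, 49.3 cm to the right of lens 2 (overall magnification ≈ -0.049).

49.3 cm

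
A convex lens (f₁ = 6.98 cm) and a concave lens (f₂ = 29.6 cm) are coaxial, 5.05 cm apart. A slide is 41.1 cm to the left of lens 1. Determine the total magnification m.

Lens 1: 1/d_i1 = 1/(6.98) − 1/(41.1) = 0.1189, so d_i1 = 8.408 cm; m₁ = −d_i1/d_o1 = -0.2046.
d_o2 = 5.05 − (8.408) = -3.358 cm (virtual object).
f₂ = −29.6 cm (diverging).
Lens 2: 1/d_i2 = 1/(-29.6) − 1/(-3.358) = 0.2640, so d_i2 = 3.788 cm; m₂ = −d_i2/d_o2 = +1.128.
m = m₁·m₂ = (-0.2046)(+1.128) = -0.231.

m = -0.231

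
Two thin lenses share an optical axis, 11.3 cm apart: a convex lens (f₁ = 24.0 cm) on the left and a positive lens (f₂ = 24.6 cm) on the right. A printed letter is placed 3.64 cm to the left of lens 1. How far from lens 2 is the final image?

42.6 cm

Lens 1: 1/d_i1 = 1/f₁ − 1/d_o1 = 1/(24.0) − 1/(3.64) = -0.2331, so d_i1 = -4.291 cm.
The intermediate image is 4.291 cm to the left of lens 1 (virtual), which is 11.3 − (-4.291) = 15.59 cm to the left of lens 2, so d_o2 = +15.59 cm.
Lens 2: 1/d_i2 = 1/f₂ − 1/d_o2 = 1/(24.6) − 1/(15.59) = -0.02349, so d_i2 = -42.6 cm.
The final image is virtual, 42.6 cm to the left of lens 2 (overall magnification ≈ 3.2).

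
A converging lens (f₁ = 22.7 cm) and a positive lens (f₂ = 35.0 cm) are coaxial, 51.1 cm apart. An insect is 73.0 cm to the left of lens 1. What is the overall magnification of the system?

Lens 1: 1/d_i1 = 1/(22.7) − 1/(73.0) = 0.03035, so d_i1 = 32.94 cm; m₁ = −d_i1/d_o1 = -0.4512.
d_o2 = 51.1 − (32.94) = 18.16 cm.
Lens 2: 1/d_i2 = 1/(35.0) − 1/(18.16) = -0.02649, so d_i2 = -37.74 cm; m₂ = −d_i2/d_o2 = +2.078.
m = m₁·m₂ = (-0.4512)(+2.078) = -0.938.

m = -0.938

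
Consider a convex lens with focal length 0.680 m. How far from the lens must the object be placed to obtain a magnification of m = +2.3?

0.384 m

m = −d_i/d_o ⇒ d_i = −m·d_o.
1/f = 1/d_o + 1/d_i = 1/d_o − 1/(m·d_o) = (1 − 1/m)/d_o, so d_o = f(1 − 1/m) = (0.6800)(1 − 1/(+2.3)) = 0.384 m.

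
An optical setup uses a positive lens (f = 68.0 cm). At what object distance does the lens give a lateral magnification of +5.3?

55.2 cm

m = −d_i/d_o ⇒ d_i = −m·d_o.
1/f = 1/d_o + 1/d_i = 1/d_o − 1/(m·d_o) = (1 − 1/m)/d_o, so d_o = f(1 − 1/m) = (68.00)(1 − 1/(+5.3)) = 55.2 cm.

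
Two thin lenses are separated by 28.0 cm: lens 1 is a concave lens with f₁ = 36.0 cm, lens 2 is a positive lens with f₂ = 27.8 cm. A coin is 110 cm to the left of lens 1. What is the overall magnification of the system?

f₁ = −36.0 cm (diverging).
Lens 1: 1/d_i1 = 1/(-36.0) − 1/(110) = -0.03687, so d_i1 = -27.12 cm; m₁ = −d_i1/d_o1 = +0.2465.
d_o2 = 28.0 − (-27.12) = 55.12 cm.
Lens 2: 1/d_i2 = 1/(27.8) − 1/(55.12) = 0.01783, so d_i2 = 56.09 cm; m₂ = −d_i2/d_o2 = -1.018.
m = m₁·m₂ = (+0.2465)(-1.018) = -0.251.

m = -0.251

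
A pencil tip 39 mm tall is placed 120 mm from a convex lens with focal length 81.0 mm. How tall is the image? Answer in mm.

81.0 mm

1/d_i = 1/f − 1/d_o = 1/(81.00) − 1/(120) = 0.004012, so d_i = 249.2 mm.
m = −d_i/d_o = -2.077.
|h_i| = |m|·h_o = 2.077 × 39 = 81.0 mm. The image is real, inverted and enlarged, on the far side of the lens.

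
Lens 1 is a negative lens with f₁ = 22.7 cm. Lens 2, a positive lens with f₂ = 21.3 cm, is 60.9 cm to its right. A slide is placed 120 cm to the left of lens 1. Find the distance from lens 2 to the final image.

29.0 cm

Lens 1 is diverging, so f₁ = −22.7 cm.
Lens 1: 1/d_i1 = 1/f₁ − 1/d_o1 = 1/(-22.7) − 1/(120) = -0.05239, so d_i1 = -19.09 cm.
The intermediate image is 19.09 cm to the left of lens 1 (virtual), which is 60.9 − (-19.09) = 79.99 cm to the left of lens 2, so d_o2 = +79.99 cm.
Lens 2: 1/d_i2 = 1/f₂ − 1/d_o2 = 1/(21.3) − 1/(79.99) = 0.03445, so d_i2 = 29.0 cm.
The final image is real, 29.0 cm to the right of lens 2 (overall magnification ≈ -0.058).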